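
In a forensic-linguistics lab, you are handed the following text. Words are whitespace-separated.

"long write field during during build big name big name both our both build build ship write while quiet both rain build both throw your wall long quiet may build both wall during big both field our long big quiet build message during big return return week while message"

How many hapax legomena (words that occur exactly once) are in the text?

6

Frequencies: build:6, both:6, big:5, during:4, long:3, quiet:3, write:2, field:2, name:2, our:2, while:2, wall:2, message:2, return:2, ship:1, rain:1, throw:1, your:1, may:1, week:1
Hapax (freq=1): may, rain, ship, throw, week, your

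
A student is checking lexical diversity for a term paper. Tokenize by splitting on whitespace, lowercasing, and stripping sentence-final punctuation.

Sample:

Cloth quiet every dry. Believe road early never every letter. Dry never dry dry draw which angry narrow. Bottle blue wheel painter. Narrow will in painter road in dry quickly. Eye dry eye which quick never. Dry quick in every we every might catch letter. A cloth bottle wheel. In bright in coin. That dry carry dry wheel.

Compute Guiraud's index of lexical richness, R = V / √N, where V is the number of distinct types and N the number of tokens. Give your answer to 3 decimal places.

3.939

N = 58, V = 30.
√N = 7.615773
R = 30 / 7.615773 = 3.939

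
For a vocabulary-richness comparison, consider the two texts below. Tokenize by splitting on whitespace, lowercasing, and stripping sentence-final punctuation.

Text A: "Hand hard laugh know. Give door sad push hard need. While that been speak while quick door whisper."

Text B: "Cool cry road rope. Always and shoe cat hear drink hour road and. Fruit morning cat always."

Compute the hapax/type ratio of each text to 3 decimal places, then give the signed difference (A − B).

A: hapax=12, V=15, ratio=0.800
B: hapax=9, V=13, ratio=0.692
Difference = 0.800 − 0.692 = 0.108

0.108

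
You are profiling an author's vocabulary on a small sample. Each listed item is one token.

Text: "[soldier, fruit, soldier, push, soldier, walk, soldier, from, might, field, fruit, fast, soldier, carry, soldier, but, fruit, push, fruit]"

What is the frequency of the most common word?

Frequencies: soldier:6, fruit:4, push:2, walk:1, from:1, might:1, field:1, fast:1, carry:1, but:1
Most common: 'soldier' with frequency 6.

6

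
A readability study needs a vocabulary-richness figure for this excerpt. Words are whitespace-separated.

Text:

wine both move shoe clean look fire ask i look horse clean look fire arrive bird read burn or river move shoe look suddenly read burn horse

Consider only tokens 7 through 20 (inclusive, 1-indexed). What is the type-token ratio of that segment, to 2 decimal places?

0.86

Segment tokens 7–20: fire, ask, i, look, horse, clean, look, fire, arrive, bird, read, burn, or, river
Segment N = 14, segment V = 12.
TTR = 12 / 14 = 0.86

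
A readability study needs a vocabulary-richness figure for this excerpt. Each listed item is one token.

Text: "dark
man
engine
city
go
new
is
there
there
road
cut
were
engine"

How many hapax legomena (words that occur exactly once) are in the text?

9

Frequencies: engine:2, there:2, dark:1, man:1, city:1, go:1, new:1, is:1, road:1, cut:1, were:1
Hapax (freq=1): city, cut, dark, go, is, man, new, road, were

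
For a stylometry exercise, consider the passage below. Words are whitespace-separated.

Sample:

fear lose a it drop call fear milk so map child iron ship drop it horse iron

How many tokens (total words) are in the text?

17

Tokens: fear, lose, a, it, drop, call, fear, milk, so, map, child, iron, ship, drop, it, horse, iron
N = 17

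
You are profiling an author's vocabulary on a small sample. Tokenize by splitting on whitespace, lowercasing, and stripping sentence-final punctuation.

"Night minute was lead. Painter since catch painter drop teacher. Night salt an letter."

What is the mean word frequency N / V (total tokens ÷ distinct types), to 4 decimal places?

1.1667

N = 14 tokens, V = 12 types.
Mean frequency = N / V = 14 / 12 = 1.1667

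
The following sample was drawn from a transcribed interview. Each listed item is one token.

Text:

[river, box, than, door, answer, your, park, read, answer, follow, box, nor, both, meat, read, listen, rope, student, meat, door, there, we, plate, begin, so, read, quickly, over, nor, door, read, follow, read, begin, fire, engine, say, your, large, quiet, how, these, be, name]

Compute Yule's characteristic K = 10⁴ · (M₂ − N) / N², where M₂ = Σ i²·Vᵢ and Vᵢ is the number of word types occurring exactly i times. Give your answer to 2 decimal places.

Frequencies: read:5, door:3, box:2, answer:2, your:2, follow:2, nor:2, meat:2, begin:2, river:1, than:1, park:1, both:1, listen:1, rope:1, student:1, there:1, we:1, plate:1, so:1, … (11 more, each freq 1)
N = 44. Frequency spectrum: V_1=22, V_2=7, V_3=1, V_5=1
M₂ = 1²·22 + 2²·7 + 3²·1 + 5²·1 = 84
K = 10000 × (84 − 44) / 44² = 206.61

206.61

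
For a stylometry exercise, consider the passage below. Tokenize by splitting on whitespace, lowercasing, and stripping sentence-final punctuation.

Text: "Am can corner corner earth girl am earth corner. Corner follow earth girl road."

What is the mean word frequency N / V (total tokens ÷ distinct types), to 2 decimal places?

N = 14 tokens, V = 7 types.
Mean frequency = N / V = 14 / 7 = 2.00

2.00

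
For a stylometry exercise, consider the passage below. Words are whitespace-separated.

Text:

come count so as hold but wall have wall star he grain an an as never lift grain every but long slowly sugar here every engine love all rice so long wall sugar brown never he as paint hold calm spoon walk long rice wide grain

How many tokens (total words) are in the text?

Tokens: come, count, so, as, hold, but, wall, have, wall, star, he, grain, an, an, as, never, lift, grain, every, but, long, slowly, sugar, here, every, engine, love, all, rice, so, long, wall, sugar, brown, never, he, as, paint, hold, calm, spoon, walk, long, rice, wide, grain
N = 46

46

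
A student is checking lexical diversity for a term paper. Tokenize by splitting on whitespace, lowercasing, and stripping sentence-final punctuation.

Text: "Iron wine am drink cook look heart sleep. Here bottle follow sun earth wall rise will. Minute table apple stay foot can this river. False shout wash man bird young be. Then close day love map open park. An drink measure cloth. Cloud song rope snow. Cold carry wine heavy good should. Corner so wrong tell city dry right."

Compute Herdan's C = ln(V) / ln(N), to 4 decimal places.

0.9915

N = 59, V = 57.
ln(V) = 4.043051, ln(N) = 4.077537
C = 4.043051 / 4.077537 = 0.9915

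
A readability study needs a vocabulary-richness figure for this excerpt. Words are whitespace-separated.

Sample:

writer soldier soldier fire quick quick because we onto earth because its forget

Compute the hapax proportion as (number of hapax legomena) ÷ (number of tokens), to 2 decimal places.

0.54

Frequencies: soldier:2, quick:2, because:2, writer:1, fire:1, we:1, onto:1, earth:1, its:1, forget:1
Hapax count = 7; token count = 13.
Ratio = 7 / 13 = 0.54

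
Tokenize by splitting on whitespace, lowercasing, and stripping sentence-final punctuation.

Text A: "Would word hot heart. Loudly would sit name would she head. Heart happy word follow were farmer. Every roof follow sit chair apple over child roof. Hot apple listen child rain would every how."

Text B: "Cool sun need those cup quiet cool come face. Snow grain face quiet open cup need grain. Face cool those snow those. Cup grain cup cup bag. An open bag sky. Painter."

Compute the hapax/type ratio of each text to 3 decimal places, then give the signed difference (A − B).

0.212

A: hapax=12, V=22, ratio=0.545
B: hapax=5, V=15, ratio=0.333
Difference = 0.545 − 0.333 = 0.212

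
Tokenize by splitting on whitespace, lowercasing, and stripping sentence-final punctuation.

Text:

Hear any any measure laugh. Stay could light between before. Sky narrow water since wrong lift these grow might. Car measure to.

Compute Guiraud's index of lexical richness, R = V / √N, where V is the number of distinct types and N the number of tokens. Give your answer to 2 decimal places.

4.26

N = 22, V = 20.
√N = 4.690416
R = 20 / 4.690416 = 4.26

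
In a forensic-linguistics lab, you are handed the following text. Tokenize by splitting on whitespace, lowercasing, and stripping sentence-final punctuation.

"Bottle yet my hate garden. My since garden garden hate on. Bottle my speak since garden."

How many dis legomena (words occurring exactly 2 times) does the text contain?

Frequencies: garden:4, my:3, bottle:2, hate:2, since:2, yet:1, on:1, speak:1
Words with frequency 2: bottle, hate, since

3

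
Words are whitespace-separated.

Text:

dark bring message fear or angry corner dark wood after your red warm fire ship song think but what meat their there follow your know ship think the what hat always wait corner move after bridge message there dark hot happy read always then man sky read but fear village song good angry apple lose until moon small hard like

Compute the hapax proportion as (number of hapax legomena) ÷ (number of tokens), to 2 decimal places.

Frequencies: dark:3, message:2, fear:2, angry:2, corner:2, after:2, your:2, ship:2, song:2, think:2, but:2, what:2, there:2, always:2, read:2, bring:1, or:1, wood:1, red:1, warm:1, … (24 more, each freq 1)
Hapax count = 29; token count = 60.
Ratio = 29 / 60 = 0.48

0.48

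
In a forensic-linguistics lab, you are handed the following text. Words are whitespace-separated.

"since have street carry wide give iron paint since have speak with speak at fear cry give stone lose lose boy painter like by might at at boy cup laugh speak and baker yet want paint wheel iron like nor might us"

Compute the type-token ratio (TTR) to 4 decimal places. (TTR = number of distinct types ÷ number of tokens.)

0.6905

N = 42 tokens, V = 29 types.
TTR = V / N = 29 / 42 = 0.6905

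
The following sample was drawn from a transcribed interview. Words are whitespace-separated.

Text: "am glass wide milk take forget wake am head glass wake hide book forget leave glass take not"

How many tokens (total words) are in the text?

18

Tokens: am, glass, wide, milk, take, forget, wake, am, head, glass, wake, hide, book, forget, leave, glass, take, not
N = 18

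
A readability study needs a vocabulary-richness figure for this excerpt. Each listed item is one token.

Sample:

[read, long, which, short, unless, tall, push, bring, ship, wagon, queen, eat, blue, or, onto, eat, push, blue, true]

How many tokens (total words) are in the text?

Tokens: read, long, which, short, unless, tall, push, bring, ship, wagon, queen, eat, blue, or, onto, eat, push, blue, true
N = 19

19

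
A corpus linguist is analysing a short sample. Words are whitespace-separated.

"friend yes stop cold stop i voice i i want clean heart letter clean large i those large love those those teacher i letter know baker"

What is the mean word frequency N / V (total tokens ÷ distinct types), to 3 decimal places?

1.625

N = 26 tokens, V = 16 types.
Mean frequency = N / V = 26 / 16 = 1.625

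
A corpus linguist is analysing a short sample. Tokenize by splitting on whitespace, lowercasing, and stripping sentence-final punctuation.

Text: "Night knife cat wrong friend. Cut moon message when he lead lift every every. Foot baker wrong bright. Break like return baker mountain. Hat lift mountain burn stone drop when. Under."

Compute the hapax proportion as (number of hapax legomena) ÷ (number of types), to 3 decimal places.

Frequencies: wrong:2, when:2, lift:2, every:2, baker:2, mountain:2, night:1, knife:1, cat:1, friend:1, cut:1, moon:1, message:1, he:1, lead:1, foot:1, bright:1, break:1, like:1, return:1, … (5 more, each freq 1)
Hapax count = 19; type count = 25.
Ratio = 19 / 25 = 0.760

0.760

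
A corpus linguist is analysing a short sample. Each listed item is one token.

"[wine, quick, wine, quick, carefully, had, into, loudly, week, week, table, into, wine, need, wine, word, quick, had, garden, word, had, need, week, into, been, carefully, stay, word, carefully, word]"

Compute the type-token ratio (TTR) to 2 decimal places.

0.43

N = 30 tokens, V = 13 types.
TTR = V / N = 13 / 30 = 0.43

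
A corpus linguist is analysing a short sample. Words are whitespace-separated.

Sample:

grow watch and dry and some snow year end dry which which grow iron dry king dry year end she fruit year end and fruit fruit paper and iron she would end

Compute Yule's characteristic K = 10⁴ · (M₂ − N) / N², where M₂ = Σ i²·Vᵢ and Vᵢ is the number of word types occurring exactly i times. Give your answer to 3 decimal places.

Frequencies: and:4, dry:4, end:4, year:3, fruit:3, grow:2, which:2, iron:2, she:2, watch:1, some:1, snow:1, king:1, paper:1, would:1
N = 32. Frequency spectrum: V_1=6, V_2=4, V_3=2, V_4=3
M₂ = 1²·6 + 2²·4 + 3²·2 + 4²·3 = 88
K = 10000 × (88 − 32) / 32² = 546.875

546.875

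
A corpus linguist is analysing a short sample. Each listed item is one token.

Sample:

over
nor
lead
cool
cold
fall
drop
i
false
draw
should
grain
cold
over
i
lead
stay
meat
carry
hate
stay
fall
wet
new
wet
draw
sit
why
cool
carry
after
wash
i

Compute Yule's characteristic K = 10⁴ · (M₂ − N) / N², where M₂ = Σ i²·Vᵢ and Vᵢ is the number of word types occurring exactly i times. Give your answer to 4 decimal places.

Frequencies: i:3, over:2, lead:2, cool:2, cold:2, fall:2, draw:2, stay:2, carry:2, wet:2, nor:1, drop:1, false:1, should:1, grain:1, meat:1, hate:1, new:1, sit:1, why:1, … (2 more, each freq 1)
N = 33. Frequency spectrum: V_1=12, V_2=9, V_3=1
M₂ = 1²·12 + 2²·9 + 3²·1 = 57
K = 10000 × (57 − 33) / 33² = 220.3857

220.3857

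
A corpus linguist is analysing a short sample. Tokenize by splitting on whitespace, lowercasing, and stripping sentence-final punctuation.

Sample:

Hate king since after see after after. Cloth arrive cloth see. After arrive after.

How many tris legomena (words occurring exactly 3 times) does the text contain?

0

Frequencies: after:5, see:2, cloth:2, arrive:2, hate:1, king:1, since:1
Words with frequency 3: (none)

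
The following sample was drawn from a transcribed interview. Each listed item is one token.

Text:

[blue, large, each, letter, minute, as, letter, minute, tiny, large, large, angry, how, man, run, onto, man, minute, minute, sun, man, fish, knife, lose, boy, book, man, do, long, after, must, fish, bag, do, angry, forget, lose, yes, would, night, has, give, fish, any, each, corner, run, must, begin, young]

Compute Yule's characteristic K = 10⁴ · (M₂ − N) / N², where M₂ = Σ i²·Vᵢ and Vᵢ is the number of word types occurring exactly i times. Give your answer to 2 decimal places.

200.00

Frequencies: minute:4, man:4, large:3, fish:3, each:2, letter:2, angry:2, run:2, lose:2, do:2, must:2, blue:1, as:1, tiny:1, how:1, onto:1, sun:1, knife:1, boy:1, book:1, … (13 more, each freq 1)
N = 50. Frequency spectrum: V_1=22, V_2=7, V_3=2, V_4=2
M₂ = 1²·22 + 2²·7 + 3²·2 + 4²·2 = 100
K = 10000 × (100 − 50) / 50² = 200.00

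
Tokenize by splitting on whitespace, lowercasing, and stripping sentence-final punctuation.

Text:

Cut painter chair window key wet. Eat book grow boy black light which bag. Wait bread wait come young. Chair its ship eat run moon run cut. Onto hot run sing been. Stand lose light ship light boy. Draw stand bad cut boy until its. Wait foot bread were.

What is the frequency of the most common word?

Frequencies: cut:3, boy:3, light:3, wait:3, run:3, chair:2, eat:2, bread:2, its:2, ship:2, stand:2, painter:1, window:1, key:1, wet:1, book:1, grow:1, black:1, which:1, bag:1, … (13 more, each freq 1)
Most common: 'cut' with frequency 3.

3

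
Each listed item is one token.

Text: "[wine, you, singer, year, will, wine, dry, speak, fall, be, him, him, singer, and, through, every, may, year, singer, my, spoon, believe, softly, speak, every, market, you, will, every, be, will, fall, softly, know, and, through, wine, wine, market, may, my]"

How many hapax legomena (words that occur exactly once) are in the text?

4

Frequencies: wine:4, singer:3, will:3, every:3, you:2, year:2, speak:2, fall:2, be:2, him:2, and:2, through:2, may:2, my:2, softly:2, market:2, dry:1, spoon:1, believe:1, know:1
Hapax (freq=1): believe, dry, know, spoon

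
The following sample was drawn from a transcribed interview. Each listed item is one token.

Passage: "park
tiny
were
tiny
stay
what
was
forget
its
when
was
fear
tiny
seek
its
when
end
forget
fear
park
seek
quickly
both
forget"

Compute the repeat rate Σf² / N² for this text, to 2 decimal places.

Frequencies: tiny:3, forget:3, park:2, was:2, its:2, when:2, fear:2, seek:2, were:1, stay:1, what:1, end:1, quickly:1, both:1
Σf² = 48; N² = 576
Repeat rate = 48 / 576 = 0.08

0.08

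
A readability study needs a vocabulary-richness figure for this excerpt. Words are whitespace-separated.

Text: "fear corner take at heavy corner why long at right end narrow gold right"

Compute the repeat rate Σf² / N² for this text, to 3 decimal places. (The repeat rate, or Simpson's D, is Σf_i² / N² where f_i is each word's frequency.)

0.102

Frequencies: corner:2, at:2, right:2, fear:1, take:1, heavy:1, why:1, long:1, end:1, narrow:1, gold:1
Σf² = 20; N² = 196
Repeat rate = 20 / 196 = 0.102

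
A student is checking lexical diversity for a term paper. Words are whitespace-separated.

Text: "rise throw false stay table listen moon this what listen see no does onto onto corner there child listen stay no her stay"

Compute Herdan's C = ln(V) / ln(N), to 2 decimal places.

N = 23, V = 17.
ln(V) = 2.833213, ln(N) = 3.135494
C = 2.833213 / 3.135494 = 0.90

0.90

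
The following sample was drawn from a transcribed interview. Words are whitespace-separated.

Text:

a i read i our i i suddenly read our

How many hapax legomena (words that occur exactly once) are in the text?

Frequencies: i:4, read:2, our:2, a:1, suddenly:1
Hapax (freq=1): a, suddenly

2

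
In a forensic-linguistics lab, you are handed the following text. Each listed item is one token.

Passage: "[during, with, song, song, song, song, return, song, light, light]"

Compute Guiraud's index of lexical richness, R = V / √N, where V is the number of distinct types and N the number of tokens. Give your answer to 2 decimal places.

1.58

N = 10, V = 5.
√N = 3.162278
R = 5 / 3.162278 = 1.58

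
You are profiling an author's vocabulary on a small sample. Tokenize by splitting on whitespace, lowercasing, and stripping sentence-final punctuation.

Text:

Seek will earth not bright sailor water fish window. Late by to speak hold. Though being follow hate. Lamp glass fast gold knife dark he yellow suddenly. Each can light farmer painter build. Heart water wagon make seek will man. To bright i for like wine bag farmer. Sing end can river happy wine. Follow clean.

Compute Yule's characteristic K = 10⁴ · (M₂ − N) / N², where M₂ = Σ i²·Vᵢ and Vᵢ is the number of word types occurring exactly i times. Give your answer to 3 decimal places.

57.398

Frequencies: seek:2, will:2, bright:2, water:2, to:2, follow:2, can:2, farmer:2, wine:2, earth:1, not:1, sailor:1, fish:1, window:1, late:1, by:1, speak:1, hold:1, though:1, being:1, … (27 more, each freq 1)
N = 56. Frequency spectrum: V_1=38, V_2=9
M₂ = 1²·38 + 2²·9 = 74
K = 10000 × (74 − 56) / 56² = 57.398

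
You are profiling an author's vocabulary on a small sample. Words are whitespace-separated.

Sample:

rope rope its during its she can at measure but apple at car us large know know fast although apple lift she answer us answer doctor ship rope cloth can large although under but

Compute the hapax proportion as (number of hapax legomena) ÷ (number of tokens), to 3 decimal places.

0.265

Frequencies: rope:3, its:2, she:2, can:2, at:2, but:2, apple:2, us:2, large:2, know:2, although:2, answer:2, during:1, measure:1, car:1, fast:1, lift:1, doctor:1, ship:1, cloth:1, … (1 more, each freq 1)
Hapax count = 9; token count = 34.
Ratio = 9 / 34 = 0.265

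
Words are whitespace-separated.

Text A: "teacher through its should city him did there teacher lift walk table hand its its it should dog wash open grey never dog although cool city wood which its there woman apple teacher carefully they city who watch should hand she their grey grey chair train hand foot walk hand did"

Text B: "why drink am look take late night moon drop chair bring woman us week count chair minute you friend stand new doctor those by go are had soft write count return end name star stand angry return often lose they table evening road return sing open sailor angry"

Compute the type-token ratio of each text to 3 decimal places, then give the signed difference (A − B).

-0.228

TTR(A) = 33/51 = 0.647
TTR(B) = 42/48 = 0.875
Difference = 0.647 − 0.875 = -0.228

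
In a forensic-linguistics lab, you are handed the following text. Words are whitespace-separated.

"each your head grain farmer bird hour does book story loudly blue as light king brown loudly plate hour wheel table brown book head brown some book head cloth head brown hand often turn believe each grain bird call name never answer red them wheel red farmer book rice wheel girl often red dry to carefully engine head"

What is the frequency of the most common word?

Frequencies: head:5, book:4, brown:4, wheel:3, red:3, each:2, grain:2, farmer:2, bird:2, hour:2, loudly:2, often:2, your:1, does:1, story:1, blue:1, as:1, light:1, king:1, plate:1, … (17 more, each freq 1)
Most common: 'head' with frequency 5.

5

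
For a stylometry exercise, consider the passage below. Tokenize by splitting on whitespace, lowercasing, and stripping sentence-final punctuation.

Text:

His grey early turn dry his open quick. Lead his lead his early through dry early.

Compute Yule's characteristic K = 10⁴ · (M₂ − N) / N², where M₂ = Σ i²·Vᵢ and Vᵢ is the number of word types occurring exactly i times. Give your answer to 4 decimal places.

Frequencies: his:4, early:3, dry:2, lead:2, grey:1, turn:1, open:1, quick:1, through:1
N = 16. Frequency spectrum: V_1=5, V_2=2, V_3=1, V_4=1
M₂ = 1²·5 + 2²·2 + 3²·1 + 4²·1 = 38
K = 10000 × (38 − 16) / 16² = 859.3750

859.3750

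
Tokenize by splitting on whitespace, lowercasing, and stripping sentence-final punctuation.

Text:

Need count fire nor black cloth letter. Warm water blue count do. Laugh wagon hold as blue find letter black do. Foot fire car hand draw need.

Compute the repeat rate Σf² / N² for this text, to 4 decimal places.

0.0562

Frequencies: need:2, count:2, fire:2, black:2, letter:2, blue:2, do:2, nor:1, cloth:1, warm:1, water:1, laugh:1, wagon:1, hold:1, as:1, find:1, foot:1, car:1, hand:1, draw:1
Σf² = 41; N² = 729
Repeat rate = 41 / 729 = 0.0562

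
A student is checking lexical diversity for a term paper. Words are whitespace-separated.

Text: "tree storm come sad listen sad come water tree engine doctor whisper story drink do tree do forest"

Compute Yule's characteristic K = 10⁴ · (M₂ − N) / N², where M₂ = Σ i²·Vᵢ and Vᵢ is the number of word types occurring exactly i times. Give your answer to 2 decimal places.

Frequencies: tree:3, come:2, sad:2, do:2, storm:1, listen:1, water:1, engine:1, doctor:1, whisper:1, story:1, drink:1, forest:1
N = 18. Frequency spectrum: V_1=9, V_2=3, V_3=1
M₂ = 1²·9 + 2²·3 + 3²·1 = 30
K = 10000 × (30 − 18) / 18² = 370.37

370.37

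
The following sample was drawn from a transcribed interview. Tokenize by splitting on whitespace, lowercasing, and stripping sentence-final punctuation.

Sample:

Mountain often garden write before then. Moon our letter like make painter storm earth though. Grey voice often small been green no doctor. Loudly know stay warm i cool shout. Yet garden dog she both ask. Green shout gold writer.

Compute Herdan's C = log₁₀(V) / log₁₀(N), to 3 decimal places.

0.971

N = 40, V = 36.
log₁₀(V) = 1.556303, log₁₀(N) = 1.602060
C = 1.556303 / 1.602060 = 0.971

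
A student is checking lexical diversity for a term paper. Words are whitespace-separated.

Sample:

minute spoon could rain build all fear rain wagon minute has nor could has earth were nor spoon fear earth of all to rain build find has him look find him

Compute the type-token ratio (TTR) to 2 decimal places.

N = 31 tokens, V = 17 types.
TTR = V / N = 17 / 31 = 0.55

0.55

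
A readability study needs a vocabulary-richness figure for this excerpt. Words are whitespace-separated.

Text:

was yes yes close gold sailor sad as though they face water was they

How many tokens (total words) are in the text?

14

Tokens: was, yes, yes, close, gold, sailor, sad, as, though, they, face, water, was, they
N = 14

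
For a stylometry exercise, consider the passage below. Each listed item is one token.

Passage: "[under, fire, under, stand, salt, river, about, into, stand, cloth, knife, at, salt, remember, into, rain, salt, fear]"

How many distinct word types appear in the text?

Distinct types: {about, at, cloth, fear, fire, into, knife, rain, remember, river, salt, stand, under}
V = 13

13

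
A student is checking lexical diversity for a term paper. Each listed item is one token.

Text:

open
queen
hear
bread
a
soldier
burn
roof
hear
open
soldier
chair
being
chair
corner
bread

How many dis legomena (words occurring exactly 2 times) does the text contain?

5

Frequencies: open:2, hear:2, bread:2, soldier:2, chair:2, queen:1, a:1, burn:1, roof:1, being:1, corner:1
Words with frequency 2: bread, chair, hear, open, soldier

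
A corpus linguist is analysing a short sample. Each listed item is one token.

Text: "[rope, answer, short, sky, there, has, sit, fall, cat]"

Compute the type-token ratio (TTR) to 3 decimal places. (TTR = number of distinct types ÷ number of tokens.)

1.000

N = 9 tokens, V = 9 types.
TTR = V / N = 9 / 9 = 1.000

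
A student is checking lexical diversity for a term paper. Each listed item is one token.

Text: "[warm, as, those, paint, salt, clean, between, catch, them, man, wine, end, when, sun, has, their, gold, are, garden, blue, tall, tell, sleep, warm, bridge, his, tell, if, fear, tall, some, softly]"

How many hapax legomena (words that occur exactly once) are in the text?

Frequencies: warm:2, tall:2, tell:2, as:1, those:1, paint:1, salt:1, clean:1, between:1, catch:1, them:1, man:1, wine:1, end:1, when:1, sun:1, has:1, their:1, gold:1, are:1, … (9 more, each freq 1)
Hapax (freq=1): are, as, between, blue, bridge, catch, clean, end, fear, garden, gold, has, his, if, man, paint, salt, sleep, softly, some, sun, their, them, those, when, wine

26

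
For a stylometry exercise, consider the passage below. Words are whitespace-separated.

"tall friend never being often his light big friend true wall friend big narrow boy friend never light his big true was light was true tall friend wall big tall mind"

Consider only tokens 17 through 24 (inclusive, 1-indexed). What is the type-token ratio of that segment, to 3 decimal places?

0.750

Segment tokens 17–24: never, light, his, big, true, was, light, was
Segment N = 8, segment V = 6.
TTR = 6 / 8 = 0.750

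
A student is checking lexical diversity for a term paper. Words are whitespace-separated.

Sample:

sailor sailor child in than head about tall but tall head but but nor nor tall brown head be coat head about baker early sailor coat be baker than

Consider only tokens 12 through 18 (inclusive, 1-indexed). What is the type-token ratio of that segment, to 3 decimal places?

Segment tokens 12–18: but, but, nor, nor, tall, brown, head
Segment N = 7, segment V = 5.
TTR = 5 / 7 = 0.714

0.714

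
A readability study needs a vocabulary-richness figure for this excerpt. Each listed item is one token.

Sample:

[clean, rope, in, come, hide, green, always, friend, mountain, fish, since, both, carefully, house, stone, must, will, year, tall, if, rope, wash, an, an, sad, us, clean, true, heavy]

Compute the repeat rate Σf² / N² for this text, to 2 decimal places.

Frequencies: clean:2, rope:2, an:2, in:1, come:1, hide:1, green:1, always:1, friend:1, mountain:1, fish:1, since:1, both:1, carefully:1, house:1, stone:1, must:1, will:1, year:1, tall:1, … (6 more, each freq 1)
Σf² = 35; N² = 841
Repeat rate = 35 / 841 = 0.04

0.04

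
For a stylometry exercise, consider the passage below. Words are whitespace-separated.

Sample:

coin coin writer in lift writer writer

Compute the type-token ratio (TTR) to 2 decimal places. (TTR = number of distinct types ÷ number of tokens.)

0.57

N = 7 tokens, V = 4 types.
TTR = V / N = 4 / 7 = 0.57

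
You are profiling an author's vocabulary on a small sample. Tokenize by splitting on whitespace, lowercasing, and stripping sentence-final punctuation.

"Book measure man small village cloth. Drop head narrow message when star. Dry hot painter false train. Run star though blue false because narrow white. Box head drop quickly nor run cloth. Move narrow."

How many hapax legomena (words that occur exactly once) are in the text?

19

Frequencies: narrow:3, cloth:2, drop:2, head:2, star:2, false:2, run:2, book:1, measure:1, man:1, small:1, village:1, message:1, when:1, dry:1, hot:1, painter:1, train:1, though:1, blue:1, … (6 more, each freq 1)
Hapax (freq=1): because, blue, book, box, dry, hot, man, measure, message, move, nor, painter, quickly, small, though, train, village, when, white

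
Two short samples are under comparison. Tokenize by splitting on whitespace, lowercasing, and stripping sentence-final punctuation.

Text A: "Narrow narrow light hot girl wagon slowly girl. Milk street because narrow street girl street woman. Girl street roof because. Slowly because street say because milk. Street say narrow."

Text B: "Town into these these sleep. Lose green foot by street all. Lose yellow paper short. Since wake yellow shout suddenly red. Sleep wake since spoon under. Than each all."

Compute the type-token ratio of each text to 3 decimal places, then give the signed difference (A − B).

TTR(A) = 12/29 = 0.414
TTR(B) = 22/29 = 0.759
Difference = 0.414 − 0.759 = -0.345

-0.345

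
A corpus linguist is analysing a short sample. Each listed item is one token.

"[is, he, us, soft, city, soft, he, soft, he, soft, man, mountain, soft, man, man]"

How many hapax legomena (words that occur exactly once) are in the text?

Frequencies: soft:5, he:3, man:3, is:1, us:1, city:1, mountain:1
Hapax (freq=1): city, is, mountain, us

4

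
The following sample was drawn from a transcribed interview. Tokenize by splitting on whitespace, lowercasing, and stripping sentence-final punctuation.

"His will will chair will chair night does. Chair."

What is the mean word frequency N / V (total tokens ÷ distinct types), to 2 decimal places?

1.80

N = 9 tokens, V = 5 types.
Mean frequency = N / V = 9 / 5 = 1.80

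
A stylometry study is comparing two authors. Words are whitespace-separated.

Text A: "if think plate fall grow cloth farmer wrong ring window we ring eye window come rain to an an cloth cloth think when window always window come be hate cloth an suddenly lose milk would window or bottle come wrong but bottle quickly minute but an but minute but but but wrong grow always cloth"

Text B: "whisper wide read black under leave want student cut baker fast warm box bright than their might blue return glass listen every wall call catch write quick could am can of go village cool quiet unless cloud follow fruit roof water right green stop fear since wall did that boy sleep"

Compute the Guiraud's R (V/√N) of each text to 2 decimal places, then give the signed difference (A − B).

A: V=29, N=55, R=3.91
B: V=50, N=51, R=7.00
Difference = 3.91 − 7.00 = -3.09

-3.09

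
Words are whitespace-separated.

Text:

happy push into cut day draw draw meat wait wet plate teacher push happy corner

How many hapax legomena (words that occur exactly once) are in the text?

9

Frequencies: happy:2, push:2, draw:2, into:1, cut:1, day:1, meat:1, wait:1, wet:1, plate:1, teacher:1, corner:1
Hapax (freq=1): corner, cut, day, into, meat, plate, teacher, wait, wet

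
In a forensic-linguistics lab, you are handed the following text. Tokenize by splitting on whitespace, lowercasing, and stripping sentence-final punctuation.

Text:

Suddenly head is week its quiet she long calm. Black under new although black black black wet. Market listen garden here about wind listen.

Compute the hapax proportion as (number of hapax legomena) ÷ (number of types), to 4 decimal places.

0.9000

Frequencies: black:4, listen:2, suddenly:1, head:1, is:1, week:1, its:1, quiet:1, she:1, long:1, calm:1, under:1, new:1, although:1, wet:1, market:1, garden:1, here:1, about:1, wind:1
Hapax count = 18; type count = 20.
Ratio = 18 / 20 = 0.9000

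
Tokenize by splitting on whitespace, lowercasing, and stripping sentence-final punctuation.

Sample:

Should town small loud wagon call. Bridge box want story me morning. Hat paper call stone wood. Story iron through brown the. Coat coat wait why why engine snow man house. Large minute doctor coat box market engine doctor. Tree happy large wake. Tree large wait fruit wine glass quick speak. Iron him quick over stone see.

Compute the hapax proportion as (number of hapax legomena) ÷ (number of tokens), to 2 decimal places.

0.51

Frequencies: coat:3, large:3, call:2, box:2, story:2, stone:2, iron:2, wait:2, why:2, engine:2, doctor:2, tree:2, quick:2, should:1, town:1, small:1, loud:1, wagon:1, bridge:1, want:1, … (22 more, each freq 1)
Hapax count = 29; token count = 57.
Ratio = 29 / 57 = 0.51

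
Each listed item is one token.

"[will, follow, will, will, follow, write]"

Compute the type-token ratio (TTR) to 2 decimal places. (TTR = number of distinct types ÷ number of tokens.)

0.50

N = 6 tokens, V = 3 types.
TTR = V / N = 3 / 6 = 0.50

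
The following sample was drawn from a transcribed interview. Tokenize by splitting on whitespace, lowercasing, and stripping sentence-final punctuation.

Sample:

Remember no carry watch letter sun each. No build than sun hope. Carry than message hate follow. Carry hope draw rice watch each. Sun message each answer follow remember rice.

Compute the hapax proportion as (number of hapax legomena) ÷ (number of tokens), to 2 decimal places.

Frequencies: carry:3, sun:3, each:3, remember:2, no:2, watch:2, than:2, hope:2, message:2, follow:2, rice:2, letter:1, build:1, hate:1, draw:1, answer:1
Hapax count = 5; token count = 30.
Ratio = 5 / 30 = 0.17

0.17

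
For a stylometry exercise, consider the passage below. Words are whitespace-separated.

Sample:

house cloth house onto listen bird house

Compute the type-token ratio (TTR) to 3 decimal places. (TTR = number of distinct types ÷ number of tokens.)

0.714

N = 7 tokens, V = 5 types.
TTR = V / N = 5 / 7 = 0.714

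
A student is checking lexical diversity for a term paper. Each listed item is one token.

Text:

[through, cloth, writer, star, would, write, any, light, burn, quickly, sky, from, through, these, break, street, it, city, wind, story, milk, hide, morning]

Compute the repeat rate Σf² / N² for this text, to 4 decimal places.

0.0473

Frequencies: through:2, cloth:1, writer:1, star:1, would:1, write:1, any:1, light:1, burn:1, quickly:1, sky:1, from:1, these:1, break:1, street:1, it:1, city:1, wind:1, story:1, milk:1, … (2 more, each freq 1)
Σf² = 25; N² = 529
Repeat rate = 25 / 529 = 0.0473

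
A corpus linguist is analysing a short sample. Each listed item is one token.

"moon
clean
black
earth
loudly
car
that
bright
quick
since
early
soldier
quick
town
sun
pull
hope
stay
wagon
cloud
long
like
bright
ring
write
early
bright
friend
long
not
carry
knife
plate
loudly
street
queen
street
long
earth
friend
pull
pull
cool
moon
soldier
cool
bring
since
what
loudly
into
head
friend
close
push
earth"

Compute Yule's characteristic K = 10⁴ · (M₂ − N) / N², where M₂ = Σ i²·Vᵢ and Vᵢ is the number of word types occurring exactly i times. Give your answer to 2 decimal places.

159.44

Frequencies: earth:3, loudly:3, bright:3, pull:3, long:3, friend:3, moon:2, quick:2, since:2, early:2, soldier:2, street:2, cool:2, clean:1, black:1, car:1, that:1, town:1, sun:1, hope:1, … (17 more, each freq 1)
N = 56. Frequency spectrum: V_1=24, V_2=7, V_3=6
M₂ = 1²·24 + 2²·7 + 3²·6 = 106
K = 10000 × (106 − 56) / 56² = 159.44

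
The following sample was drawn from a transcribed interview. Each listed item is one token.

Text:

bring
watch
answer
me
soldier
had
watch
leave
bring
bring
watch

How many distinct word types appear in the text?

Distinct types: {answer, bring, had, leave, me, soldier, watch}
V = 7

7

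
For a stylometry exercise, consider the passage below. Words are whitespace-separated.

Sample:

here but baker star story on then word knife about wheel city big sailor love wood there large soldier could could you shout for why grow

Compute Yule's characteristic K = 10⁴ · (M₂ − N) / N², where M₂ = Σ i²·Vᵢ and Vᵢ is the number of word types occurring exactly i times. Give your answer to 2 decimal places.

Frequencies: could:2, here:1, but:1, baker:1, star:1, story:1, on:1, then:1, word:1, knife:1, about:1, wheel:1, city:1, big:1, sailor:1, love:1, wood:1, there:1, large:1, soldier:1, … (5 more, each freq 1)
N = 26. Frequency spectrum: V_1=24, V_2=1
M₂ = 1²·24 + 2²·1 = 28
K = 10000 × (28 − 26) / 26² = 29.59

29.59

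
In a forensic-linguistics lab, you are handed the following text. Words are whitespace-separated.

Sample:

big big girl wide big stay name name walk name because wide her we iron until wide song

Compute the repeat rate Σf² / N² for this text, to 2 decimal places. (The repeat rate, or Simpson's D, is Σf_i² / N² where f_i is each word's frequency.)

Frequencies: big:3, wide:3, name:3, girl:1, stay:1, walk:1, because:1, her:1, we:1, iron:1, until:1, song:1
Σf² = 36; N² = 324
Repeat rate = 36 / 324 = 0.11

0.11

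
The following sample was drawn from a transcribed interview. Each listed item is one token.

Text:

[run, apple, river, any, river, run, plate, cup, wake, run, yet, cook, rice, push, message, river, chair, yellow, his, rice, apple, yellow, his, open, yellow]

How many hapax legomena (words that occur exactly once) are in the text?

Frequencies: run:3, river:3, yellow:3, apple:2, rice:2, his:2, any:1, plate:1, cup:1, wake:1, yet:1, cook:1, push:1, message:1, chair:1, open:1
Hapax (freq=1): any, chair, cook, cup, message, open, plate, push, wake, yet

10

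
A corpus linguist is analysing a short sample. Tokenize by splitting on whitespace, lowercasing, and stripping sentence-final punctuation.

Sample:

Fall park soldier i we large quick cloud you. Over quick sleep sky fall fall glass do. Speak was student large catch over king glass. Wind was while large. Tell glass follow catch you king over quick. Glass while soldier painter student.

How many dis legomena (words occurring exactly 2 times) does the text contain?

7

Frequencies: glass:4, fall:3, large:3, quick:3, over:3, soldier:2, you:2, was:2, student:2, catch:2, king:2, while:2, park:1, i:1, we:1, cloud:1, sleep:1, sky:1, do:1, speak:1, … (4 more, each freq 1)
Words with frequency 2: catch, king, soldier, student, was, while, you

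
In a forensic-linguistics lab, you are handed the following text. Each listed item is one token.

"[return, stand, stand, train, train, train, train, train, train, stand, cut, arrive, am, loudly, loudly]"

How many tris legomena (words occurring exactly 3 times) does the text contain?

1

Frequencies: train:6, stand:3, loudly:2, return:1, cut:1, arrive:1, am:1
Words with frequency 3: stand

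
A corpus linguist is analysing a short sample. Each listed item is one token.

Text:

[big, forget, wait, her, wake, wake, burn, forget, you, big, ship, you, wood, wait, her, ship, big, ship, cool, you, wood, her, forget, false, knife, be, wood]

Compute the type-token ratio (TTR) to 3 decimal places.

0.481

N = 27 tokens, V = 13 types.
TTR = V / N = 13 / 27 = 0.481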